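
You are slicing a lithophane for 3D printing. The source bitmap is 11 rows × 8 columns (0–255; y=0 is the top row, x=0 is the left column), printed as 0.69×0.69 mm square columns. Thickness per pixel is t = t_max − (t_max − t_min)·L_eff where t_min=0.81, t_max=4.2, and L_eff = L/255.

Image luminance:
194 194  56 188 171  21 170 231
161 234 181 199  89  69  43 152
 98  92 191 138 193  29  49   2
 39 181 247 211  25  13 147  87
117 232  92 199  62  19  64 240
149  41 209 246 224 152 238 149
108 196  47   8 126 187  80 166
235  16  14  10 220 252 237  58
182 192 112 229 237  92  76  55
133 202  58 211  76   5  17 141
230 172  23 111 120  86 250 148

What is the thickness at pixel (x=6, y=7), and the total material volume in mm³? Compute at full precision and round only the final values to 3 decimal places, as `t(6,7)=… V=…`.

span = t_max - t_min = 4.2 - 0.81 = 3.390
L(6,7) = 237, L_eff = 237/255 = 0.929412
t(6,7) = 4.2 - 3.390·0.929412 = 1.049
Σt over all 11·8 pixels = 912801/4250 ≈ 214.7767059
V = pitch²·Σt = 0.69²·912801/4250 = 102.255

t(6,7)=1.049 V=102.255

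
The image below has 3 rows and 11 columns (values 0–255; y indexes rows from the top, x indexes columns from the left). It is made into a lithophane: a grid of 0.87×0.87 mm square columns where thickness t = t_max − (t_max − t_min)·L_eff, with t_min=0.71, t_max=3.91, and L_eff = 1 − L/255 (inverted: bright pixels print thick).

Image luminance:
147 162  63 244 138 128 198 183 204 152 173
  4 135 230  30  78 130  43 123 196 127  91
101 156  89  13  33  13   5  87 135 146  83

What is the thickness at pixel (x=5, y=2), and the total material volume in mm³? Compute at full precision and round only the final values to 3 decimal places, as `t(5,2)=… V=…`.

span = t_max - t_min = 3.91 - 0.71 = 3.200
L(5,2) = 13, L_eff = 1 - 13/255 = 0.949020 (inverted)
t(5,2) = 3.91 - 3.200·0.949020 = 0.873
Σt over all 3·11 pixels = 121751/1700 ≈ 71.6182353
V = pitch²·Σt = 0.87²·121751/1700 = 54.208

t(5,2)=0.873 V=54.208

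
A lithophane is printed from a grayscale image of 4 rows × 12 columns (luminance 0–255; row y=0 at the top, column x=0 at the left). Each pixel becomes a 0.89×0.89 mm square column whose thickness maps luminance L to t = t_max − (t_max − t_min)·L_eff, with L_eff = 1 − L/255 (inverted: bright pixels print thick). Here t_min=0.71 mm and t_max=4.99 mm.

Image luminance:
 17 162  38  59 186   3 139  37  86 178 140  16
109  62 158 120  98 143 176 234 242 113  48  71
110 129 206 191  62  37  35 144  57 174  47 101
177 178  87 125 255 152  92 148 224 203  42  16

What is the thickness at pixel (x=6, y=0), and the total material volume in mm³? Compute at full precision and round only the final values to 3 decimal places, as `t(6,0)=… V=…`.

span = t_max - t_min = 4.99 - 0.71 = 4.280
L(6,0) = 139, L_eff = 1 - 139/255 = 0.454902 (inverted)
t(6,0) = 4.99 - 4.280·0.454902 = 3.043
Σt over all 4·12 pixels = 48197/375 ≈ 128.5253333
V = pitch²·Σt = 0.89²·48197/375 = 101.805

t(6,0)=3.043 V=101.805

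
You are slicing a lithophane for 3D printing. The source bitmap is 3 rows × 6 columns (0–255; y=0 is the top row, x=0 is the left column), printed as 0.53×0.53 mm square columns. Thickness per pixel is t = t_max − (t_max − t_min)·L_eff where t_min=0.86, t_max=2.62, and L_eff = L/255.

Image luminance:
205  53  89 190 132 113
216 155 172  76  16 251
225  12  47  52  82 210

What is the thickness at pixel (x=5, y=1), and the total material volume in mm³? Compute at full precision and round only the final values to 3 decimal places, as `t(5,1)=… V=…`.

t(5,1)=0.888 V=8.796

span = t_max - t_min = 2.62 - 0.86 = 1.760
L(5,1) = 251, L_eff = 251/255 = 0.984314
t(5,1) = 2.62 - 1.760·0.984314 = 0.888
Σt over all 3·6 pixels = 199621/6375 ≈ 31.3130980
V = pitch²·Σt = 0.53²·199621/6375 = 8.796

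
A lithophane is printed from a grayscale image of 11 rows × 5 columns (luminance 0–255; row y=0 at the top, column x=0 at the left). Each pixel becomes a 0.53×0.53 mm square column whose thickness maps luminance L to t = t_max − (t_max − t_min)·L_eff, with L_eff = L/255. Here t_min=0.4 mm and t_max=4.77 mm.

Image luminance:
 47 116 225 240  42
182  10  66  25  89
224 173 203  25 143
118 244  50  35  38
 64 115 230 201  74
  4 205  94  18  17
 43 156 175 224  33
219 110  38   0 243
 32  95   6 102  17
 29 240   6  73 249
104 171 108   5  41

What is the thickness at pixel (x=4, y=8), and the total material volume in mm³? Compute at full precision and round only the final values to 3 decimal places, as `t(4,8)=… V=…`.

t(4,8)=4.479 V=45.600

span = t_max - t_min = 4.77 - 0.4 = 4.370
L(4,8) = 17, L_eff = 17/255 = 0.066667
t(4,8) = 4.77 - 4.370·0.066667 = 4.479
Σt over all 11·5 pixels = 4139593/25500 ≈ 162.3369804
V = pitch²·Σt = 0.53²·4139593/25500 = 45.600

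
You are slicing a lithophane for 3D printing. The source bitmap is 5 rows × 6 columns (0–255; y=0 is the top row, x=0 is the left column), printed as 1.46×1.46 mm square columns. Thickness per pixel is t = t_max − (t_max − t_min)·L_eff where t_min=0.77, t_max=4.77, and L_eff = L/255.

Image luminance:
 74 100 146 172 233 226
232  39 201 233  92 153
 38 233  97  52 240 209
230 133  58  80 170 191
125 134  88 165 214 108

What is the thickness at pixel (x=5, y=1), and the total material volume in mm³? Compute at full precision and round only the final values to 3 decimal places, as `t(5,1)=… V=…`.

span = t_max - t_min = 4.77 - 0.77 = 4.000
L(5,1) = 153, L_eff = 153/255 = 0.600000
t(5,1) = 4.77 - 4.000·0.600000 = 2.370
Σt over all 5·6 pixels = 37253/510 ≈ 73.0450980
V = pitch²·Σt = 1.46²·37253/510 = 155.703

t(5,1)=2.370 V=155.703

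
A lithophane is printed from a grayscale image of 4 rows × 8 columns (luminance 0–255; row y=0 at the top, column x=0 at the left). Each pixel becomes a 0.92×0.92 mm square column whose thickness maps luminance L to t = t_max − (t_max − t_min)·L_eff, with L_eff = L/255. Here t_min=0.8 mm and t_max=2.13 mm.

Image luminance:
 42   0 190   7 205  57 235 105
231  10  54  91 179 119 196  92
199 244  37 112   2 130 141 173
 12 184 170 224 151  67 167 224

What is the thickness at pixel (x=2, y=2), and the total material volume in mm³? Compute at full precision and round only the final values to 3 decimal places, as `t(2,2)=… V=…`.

span = t_max - t_min = 2.13 - 0.8 = 1.330
L(2,2) = 37, L_eff = 37/255 = 0.145098
t(2,2) = 2.13 - 1.330·0.145098 = 1.937
Σt over all 4·8 pixels = 39981/850 ≈ 47.0364706
V = pitch²·Σt = 0.92²·39981/850 = 39.812

t(2,2)=1.937 V=39.812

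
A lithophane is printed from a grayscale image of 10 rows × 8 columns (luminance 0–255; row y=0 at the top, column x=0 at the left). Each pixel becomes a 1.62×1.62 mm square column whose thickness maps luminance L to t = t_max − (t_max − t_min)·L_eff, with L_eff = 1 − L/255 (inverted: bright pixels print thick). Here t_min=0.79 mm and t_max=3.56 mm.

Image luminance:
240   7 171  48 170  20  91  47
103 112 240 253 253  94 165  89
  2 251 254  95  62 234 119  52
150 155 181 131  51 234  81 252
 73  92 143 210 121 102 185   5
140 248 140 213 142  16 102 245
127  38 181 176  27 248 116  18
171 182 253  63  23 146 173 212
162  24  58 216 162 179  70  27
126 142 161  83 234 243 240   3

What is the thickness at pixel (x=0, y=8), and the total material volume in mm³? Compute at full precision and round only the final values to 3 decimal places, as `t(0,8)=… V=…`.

t(0,8)=2.550 V=475.689

span = t_max - t_min = 3.56 - 0.79 = 2.770
L(0,8) = 162, L_eff = 1 - 162/255 = 0.364706 (inverted)
t(0,8) = 3.56 - 2.770·0.364706 = 2.550
Σt over all 10·8 pixels = 1155509/6375 ≈ 181.2563137
V = pitch²·Σt = 1.62²·1155509/6375 = 475.689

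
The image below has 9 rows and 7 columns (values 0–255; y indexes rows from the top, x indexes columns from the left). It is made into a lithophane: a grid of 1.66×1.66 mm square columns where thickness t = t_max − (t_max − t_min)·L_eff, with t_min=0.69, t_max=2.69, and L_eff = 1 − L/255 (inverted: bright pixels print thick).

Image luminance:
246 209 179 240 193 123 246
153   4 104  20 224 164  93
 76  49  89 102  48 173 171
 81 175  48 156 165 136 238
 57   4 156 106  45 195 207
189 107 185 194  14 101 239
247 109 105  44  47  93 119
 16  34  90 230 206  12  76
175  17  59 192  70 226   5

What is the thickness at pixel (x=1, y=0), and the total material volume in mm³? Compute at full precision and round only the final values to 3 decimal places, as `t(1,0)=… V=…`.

t(1,0)=2.329 V=290.006

span = t_max - t_min = 2.69 - 0.69 = 2.000
L(1,0) = 209, L_eff = 1 - 209/255 = 0.180392 (inverted)
t(1,0) = 2.69 - 2.000·0.180392 = 2.329
Σt over all 9·7 pixels = 536737/5100 ≈ 105.2425490
V = pitch²·Σt = 1.66²·536737/5100 = 290.006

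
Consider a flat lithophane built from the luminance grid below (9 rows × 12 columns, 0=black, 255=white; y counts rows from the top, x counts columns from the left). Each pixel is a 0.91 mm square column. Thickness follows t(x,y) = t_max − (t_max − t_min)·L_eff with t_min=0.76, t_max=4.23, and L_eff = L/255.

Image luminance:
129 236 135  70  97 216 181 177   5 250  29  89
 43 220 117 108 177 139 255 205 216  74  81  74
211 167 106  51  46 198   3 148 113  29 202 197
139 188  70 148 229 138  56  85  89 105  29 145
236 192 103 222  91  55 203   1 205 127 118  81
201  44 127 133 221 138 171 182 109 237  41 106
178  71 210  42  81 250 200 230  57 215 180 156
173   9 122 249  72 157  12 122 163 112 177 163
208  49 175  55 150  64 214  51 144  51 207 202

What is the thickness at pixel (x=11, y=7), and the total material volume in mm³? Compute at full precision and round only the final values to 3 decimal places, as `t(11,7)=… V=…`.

span = t_max - t_min = 4.23 - 0.76 = 3.470
L(11,7) = 163, L_eff = 163/255 = 0.639216
t(11,7) = 4.23 - 3.470·0.639216 = 2.012
Σt over all 9·12 pixels = 660751/2550 ≈ 259.1180392
V = pitch²·Σt = 0.91²·660751/2550 = 214.576

t(11,7)=2.012 V=214.576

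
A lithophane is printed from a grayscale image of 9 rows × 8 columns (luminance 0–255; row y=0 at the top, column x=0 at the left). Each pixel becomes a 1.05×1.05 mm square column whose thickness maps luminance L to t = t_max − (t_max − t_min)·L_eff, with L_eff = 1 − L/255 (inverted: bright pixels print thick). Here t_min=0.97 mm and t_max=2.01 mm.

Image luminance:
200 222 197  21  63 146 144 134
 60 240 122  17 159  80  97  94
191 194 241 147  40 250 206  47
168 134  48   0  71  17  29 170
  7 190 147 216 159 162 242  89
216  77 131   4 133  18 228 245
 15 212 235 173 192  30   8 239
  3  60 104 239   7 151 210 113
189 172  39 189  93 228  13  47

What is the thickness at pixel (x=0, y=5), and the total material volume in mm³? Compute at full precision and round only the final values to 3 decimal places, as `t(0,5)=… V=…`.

span = t_max - t_min = 2.01 - 0.97 = 1.040
L(0,5) = 216, L_eff = 1 - 216/255 = 0.152941 (inverted)
t(0,5) = 2.01 - 1.040·0.152941 = 1.851
Σt over all 9·8 pixels = 227918/2125 ≈ 107.2555294
V = pitch²·Σt = 1.05²·227918/2125 = 118.249

t(0,5)=1.851 V=118.249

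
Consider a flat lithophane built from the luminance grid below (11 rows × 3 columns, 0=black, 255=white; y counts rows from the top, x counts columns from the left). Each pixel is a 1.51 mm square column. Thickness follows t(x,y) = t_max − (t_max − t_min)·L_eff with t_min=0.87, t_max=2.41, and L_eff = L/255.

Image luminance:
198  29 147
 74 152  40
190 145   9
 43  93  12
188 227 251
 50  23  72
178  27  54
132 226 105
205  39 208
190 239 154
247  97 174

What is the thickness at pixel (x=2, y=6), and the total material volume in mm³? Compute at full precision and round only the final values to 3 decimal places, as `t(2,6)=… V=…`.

t(2,6)=2.084 V=123.254

span = t_max - t_min = 2.41 - 0.87 = 1.540
L(2,6) = 54, L_eff = 54/255 = 0.211765
t(2,6) = 2.41 - 1.540·0.211765 = 2.084
Σt over all 11·3 pixels = 459481/8500 ≈ 54.0565882
V = pitch²·Σt = 1.51²·459481/8500 = 123.254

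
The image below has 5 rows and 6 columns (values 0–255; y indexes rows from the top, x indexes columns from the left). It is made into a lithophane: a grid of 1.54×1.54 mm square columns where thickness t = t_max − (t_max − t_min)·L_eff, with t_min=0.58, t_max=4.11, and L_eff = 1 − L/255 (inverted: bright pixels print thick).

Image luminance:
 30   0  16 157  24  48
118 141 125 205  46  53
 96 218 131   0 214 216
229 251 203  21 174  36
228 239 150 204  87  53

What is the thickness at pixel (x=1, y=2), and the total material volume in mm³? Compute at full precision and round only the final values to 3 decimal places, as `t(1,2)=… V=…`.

t(1,2)=3.598 V=163.165

span = t_max - t_min = 4.11 - 0.58 = 3.530
L(1,2) = 218, L_eff = 1 - 218/255 = 0.145098 (inverted)
t(1,2) = 4.11 - 3.530·0.145098 = 3.598
Σt over all 5·6 pixels = 1754389/25500 ≈ 68.7995686
V = pitch²·Σt = 1.54²·1754389/25500 = 163.165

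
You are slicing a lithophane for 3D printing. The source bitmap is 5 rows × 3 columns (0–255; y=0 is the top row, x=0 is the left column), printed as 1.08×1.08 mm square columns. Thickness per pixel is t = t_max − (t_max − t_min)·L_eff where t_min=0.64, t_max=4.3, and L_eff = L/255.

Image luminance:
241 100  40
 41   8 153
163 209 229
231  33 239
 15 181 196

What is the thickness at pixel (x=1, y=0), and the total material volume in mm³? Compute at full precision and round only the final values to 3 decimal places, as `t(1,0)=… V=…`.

span = t_max - t_min = 4.3 - 0.64 = 3.660
L(1,0) = 100, L_eff = 100/255 = 0.392157
t(1,0) = 4.3 - 3.660·0.392157 = 2.865
Σt over all 5·3 pixels = 73653/2125 ≈ 34.6602353
V = pitch²·Σt = 1.08²·73653/2125 = 40.428

t(1,0)=2.865 V=40.428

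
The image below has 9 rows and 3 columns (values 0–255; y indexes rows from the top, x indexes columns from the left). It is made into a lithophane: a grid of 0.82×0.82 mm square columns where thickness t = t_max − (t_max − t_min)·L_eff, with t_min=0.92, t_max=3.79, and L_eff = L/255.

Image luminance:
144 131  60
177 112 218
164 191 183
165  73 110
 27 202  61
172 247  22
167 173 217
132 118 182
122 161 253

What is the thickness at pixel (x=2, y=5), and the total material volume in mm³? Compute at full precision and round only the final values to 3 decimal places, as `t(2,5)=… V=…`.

span = t_max - t_min = 3.79 - 0.92 = 2.870
L(2,5) = 22, L_eff = 22/255 = 0.086275
t(2,5) = 3.79 - 2.870·0.086275 = 3.542
Σt over all 9·3 pixels = 488669/8500 ≈ 57.4904706
V = pitch²·Σt = 0.82²·488669/8500 = 38.657

t(2,5)=3.542 V=38.657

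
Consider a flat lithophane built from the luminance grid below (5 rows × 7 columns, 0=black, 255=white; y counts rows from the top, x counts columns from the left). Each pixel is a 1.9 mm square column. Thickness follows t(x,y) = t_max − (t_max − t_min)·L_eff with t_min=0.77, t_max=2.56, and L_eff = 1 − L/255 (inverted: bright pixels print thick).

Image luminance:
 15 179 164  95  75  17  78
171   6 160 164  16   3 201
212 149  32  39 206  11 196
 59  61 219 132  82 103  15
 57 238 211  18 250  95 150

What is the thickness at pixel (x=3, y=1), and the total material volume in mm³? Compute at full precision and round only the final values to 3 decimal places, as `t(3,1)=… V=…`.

t(3,1)=1.921 V=195.586

span = t_max - t_min = 2.56 - 0.77 = 1.790
L(3,1) = 164, L_eff = 1 - 164/255 = 0.356863 (inverted)
t(3,1) = 2.56 - 1.790·0.356863 = 1.921
Σt over all 5·7 pixels = 230261/4250 ≈ 54.1790588
V = pitch²·Σt = 1.9²·230261/4250 = 195.586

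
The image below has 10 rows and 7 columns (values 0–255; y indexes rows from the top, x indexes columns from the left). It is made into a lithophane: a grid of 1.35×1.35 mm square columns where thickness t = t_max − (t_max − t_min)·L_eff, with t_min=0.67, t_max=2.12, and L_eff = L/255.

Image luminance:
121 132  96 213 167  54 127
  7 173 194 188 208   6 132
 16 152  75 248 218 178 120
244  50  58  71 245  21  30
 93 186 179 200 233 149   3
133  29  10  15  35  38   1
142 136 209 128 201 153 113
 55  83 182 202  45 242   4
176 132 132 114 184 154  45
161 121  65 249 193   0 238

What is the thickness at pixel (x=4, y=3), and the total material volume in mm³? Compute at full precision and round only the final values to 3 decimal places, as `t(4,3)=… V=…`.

span = t_max - t_min = 2.12 - 0.67 = 1.450
L(4,3) = 245, L_eff = 245/255 = 0.960784
t(4,3) = 2.12 - 1.450·0.960784 = 0.727
Σt over all 10·7 pixels = 504337/5100 ≈ 98.8896078
V = pitch²·Σt = 1.35²·504337/5100 = 180.226

t(4,3)=0.727 V=180.226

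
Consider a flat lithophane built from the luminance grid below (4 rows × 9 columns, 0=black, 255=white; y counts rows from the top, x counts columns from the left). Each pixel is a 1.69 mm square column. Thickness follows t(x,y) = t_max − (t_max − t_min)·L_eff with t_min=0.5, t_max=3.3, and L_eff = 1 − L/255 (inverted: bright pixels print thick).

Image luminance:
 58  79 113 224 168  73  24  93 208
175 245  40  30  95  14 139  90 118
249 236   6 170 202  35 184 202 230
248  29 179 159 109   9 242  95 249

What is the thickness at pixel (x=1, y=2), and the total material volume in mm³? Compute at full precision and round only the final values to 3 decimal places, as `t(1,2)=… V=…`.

span = t_max - t_min = 3.3 - 0.5 = 2.800
L(1,2) = 236, L_eff = 1 - 236/255 = 0.074510 (inverted)
t(1,2) = 3.3 - 2.800·0.074510 = 3.091
Σt over all 4·9 pixels = 90416/1275 ≈ 70.9145098
V = pitch²·Σt = 1.69²·90416/1275 = 202.539

t(1,2)=3.091 V=202.539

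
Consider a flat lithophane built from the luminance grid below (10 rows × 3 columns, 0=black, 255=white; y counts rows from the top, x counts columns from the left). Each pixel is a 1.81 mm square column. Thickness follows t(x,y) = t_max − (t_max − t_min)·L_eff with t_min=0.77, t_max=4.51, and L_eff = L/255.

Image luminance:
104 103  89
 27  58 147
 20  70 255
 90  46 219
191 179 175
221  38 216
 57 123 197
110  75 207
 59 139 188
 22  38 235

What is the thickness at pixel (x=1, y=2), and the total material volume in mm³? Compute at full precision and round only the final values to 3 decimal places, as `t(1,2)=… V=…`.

span = t_max - t_min = 4.51 - 0.77 = 3.740
L(1,2) = 70, L_eff = 70/255 = 0.274510
t(1,2) = 4.51 - 3.740·0.274510 = 3.483
Σt over all 10·3 pixels = 60797/750 ≈ 81.0626667
V = pitch²·Σt = 1.81²·60797/750 = 265.569

t(1,2)=3.483 V=265.569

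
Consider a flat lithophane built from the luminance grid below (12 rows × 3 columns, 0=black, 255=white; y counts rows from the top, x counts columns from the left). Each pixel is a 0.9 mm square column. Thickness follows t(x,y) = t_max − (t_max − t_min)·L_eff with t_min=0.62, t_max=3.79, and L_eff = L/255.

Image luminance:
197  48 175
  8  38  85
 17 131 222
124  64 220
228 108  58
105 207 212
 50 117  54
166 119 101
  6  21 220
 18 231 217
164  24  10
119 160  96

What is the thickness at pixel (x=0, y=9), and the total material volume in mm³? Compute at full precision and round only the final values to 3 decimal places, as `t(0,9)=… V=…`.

span = t_max - t_min = 3.79 - 0.62 = 3.170
L(0,9) = 18, L_eff = 18/255 = 0.070588
t(0,9) = 3.79 - 3.170·0.070588 = 3.566
Σt over all 12·3 pixels = 36114/425 ≈ 84.9741176
V = pitch²·Σt = 0.9²·36114/425 = 68.829

t(0,9)=3.566 V=68.829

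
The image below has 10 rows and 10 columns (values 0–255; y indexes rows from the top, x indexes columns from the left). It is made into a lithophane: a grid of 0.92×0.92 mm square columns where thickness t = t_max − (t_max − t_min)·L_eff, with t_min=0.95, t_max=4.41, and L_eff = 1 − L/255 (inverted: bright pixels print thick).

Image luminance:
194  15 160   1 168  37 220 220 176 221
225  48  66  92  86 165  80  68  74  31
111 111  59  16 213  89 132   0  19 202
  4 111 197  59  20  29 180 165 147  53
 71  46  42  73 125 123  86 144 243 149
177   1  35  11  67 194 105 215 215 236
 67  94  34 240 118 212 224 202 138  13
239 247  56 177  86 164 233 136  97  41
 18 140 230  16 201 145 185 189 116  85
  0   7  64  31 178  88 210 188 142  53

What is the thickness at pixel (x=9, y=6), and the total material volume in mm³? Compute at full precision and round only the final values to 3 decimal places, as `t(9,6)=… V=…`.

t(9,6)=1.126 V=215.075

span = t_max - t_min = 4.41 - 0.95 = 3.460
L(9,6) = 13, L_eff = 1 - 13/255 = 0.949020 (inverted)
t(9,6) = 4.41 - 3.460·0.949020 = 1.126
Σt over all 10·10 pixels = 1619924/6375 ≈ 254.1057255
V = pitch²·Σt = 0.92²·1619924/6375 = 215.075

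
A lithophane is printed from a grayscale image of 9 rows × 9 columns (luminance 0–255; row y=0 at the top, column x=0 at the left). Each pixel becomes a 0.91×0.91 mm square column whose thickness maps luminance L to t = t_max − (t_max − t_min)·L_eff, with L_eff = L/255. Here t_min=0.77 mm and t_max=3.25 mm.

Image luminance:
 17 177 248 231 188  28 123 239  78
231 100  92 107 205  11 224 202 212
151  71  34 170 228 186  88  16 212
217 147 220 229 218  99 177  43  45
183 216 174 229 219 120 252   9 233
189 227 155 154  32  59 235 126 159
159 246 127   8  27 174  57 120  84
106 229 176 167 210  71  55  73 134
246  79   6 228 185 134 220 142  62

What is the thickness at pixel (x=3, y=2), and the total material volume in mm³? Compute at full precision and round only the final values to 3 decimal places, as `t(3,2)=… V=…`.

span = t_max - t_min = 3.25 - 0.77 = 2.480
L(3,2) = 170, L_eff = 170/255 = 0.666667
t(3,2) = 3.25 - 2.480·0.666667 = 1.597
Σt over all 9·9 pixels = 253093/1700 ≈ 148.8782353
V = pitch²·Σt = 0.91²·253093/1700 = 123.286

t(3,2)=1.597 V=123.286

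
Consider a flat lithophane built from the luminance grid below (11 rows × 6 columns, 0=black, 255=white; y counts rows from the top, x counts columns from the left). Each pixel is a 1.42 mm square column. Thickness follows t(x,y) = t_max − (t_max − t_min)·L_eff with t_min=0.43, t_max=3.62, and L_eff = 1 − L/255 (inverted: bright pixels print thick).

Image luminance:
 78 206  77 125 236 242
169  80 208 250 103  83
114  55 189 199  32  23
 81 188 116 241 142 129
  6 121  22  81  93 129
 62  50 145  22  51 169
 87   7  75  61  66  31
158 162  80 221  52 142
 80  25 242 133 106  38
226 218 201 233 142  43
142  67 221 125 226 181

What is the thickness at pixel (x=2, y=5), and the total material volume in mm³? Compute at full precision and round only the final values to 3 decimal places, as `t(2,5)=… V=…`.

span = t_max - t_min = 3.62 - 0.43 = 3.190
L(2,5) = 145, L_eff = 1 - 145/255 = 0.431373 (inverted)
t(2,5) = 3.62 - 3.190·0.431373 = 2.244
Σt over all 11·6 pixels = 1655071/12750 ≈ 129.8094902
V = pitch²·Σt = 1.42²·1655071/12750 = 261.748

t(2,5)=2.244 V=261.748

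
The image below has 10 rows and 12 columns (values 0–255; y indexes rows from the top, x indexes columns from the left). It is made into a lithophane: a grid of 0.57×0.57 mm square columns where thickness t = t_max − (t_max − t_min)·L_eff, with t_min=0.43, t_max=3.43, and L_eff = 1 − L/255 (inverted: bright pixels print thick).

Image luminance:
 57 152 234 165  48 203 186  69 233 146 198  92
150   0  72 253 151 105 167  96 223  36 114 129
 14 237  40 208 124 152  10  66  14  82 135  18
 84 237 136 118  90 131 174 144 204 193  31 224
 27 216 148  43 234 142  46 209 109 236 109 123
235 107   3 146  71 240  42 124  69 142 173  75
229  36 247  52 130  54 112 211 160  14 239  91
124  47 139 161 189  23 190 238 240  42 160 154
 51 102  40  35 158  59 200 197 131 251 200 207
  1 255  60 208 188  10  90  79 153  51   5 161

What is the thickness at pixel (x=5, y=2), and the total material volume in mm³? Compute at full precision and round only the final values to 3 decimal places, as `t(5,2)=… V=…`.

t(5,2)=2.218 V=75.583

span = t_max - t_min = 3.43 - 0.43 = 3.000
L(5,2) = 152, L_eff = 1 - 152/255 = 0.403922 (inverted)
t(5,2) = 3.43 - 3.000·0.403922 = 2.218
Σt over all 10·12 pixels = 19774/85 ≈ 232.6352941
V = pitch²·Σt = 0.57²·19774/85 = 75.583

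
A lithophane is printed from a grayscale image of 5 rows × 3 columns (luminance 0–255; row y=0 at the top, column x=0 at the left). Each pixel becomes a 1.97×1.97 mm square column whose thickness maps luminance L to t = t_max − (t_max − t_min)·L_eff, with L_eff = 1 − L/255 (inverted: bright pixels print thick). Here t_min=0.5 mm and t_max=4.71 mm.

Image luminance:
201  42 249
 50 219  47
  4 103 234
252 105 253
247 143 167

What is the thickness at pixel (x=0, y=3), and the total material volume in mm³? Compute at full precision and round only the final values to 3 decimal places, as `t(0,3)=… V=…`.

span = t_max - t_min = 4.71 - 0.5 = 4.210
L(0,3) = 252, L_eff = 1 - 252/255 = 0.011765 (inverted)
t(0,3) = 4.71 - 4.210·0.011765 = 4.660
Σt over all 5·3 pixels = 194381/4250 ≈ 45.7367059
V = pitch²·Σt = 1.97²·194381/4250 = 177.500

t(0,3)=4.660 V=177.500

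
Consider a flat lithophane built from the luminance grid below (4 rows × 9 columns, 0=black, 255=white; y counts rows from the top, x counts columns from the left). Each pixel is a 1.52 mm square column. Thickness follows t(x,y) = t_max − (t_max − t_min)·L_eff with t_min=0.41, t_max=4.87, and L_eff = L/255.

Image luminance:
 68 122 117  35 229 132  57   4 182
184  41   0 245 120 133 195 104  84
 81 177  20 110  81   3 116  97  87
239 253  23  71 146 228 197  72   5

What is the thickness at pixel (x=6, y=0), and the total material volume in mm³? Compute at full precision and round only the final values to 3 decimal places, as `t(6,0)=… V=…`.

t(6,0)=3.873 V=241.078

span = t_max - t_min = 4.87 - 0.41 = 4.460
L(6,0) = 57, L_eff = 57/255 = 0.223529
t(6,0) = 4.87 - 4.460·0.223529 = 3.873
Σt over all 4·9 pixels = 665198/6375 ≈ 104.3447843
V = pitch²·Σt = 1.52²·665198/6375 = 241.078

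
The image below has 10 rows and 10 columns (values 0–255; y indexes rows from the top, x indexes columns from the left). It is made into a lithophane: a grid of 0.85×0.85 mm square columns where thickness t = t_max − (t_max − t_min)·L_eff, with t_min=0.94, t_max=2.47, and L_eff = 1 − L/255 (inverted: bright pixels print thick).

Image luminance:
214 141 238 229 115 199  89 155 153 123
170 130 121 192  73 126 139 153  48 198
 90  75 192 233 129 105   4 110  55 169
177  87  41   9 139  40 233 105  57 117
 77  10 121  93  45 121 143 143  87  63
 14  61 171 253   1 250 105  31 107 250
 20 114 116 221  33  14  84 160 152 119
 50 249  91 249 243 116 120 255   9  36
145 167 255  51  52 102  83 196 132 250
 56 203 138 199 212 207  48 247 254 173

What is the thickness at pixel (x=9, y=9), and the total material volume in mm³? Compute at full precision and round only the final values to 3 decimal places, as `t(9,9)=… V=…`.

span = t_max - t_min = 2.47 - 0.94 = 1.530
L(9,9) = 173, L_eff = 1 - 173/255 = 0.321569 (inverted)
t(9,9) = 2.47 - 1.530·0.321569 = 1.978
Σt over all 10·10 pixels = 171.64
V = pitch²·Σt = 0.85²·171.64 = 124.010

t(9,9)=1.978 V=124.010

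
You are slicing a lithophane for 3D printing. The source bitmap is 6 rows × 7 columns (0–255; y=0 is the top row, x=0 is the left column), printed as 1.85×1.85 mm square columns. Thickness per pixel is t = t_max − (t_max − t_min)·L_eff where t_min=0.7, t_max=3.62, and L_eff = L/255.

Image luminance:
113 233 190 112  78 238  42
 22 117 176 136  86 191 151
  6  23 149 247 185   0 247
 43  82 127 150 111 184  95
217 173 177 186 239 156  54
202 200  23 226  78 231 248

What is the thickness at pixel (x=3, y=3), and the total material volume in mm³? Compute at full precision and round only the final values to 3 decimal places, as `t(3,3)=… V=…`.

span = t_max - t_min = 3.62 - 0.7 = 2.920
L(3,3) = 150, L_eff = 150/255 = 0.588235
t(3,3) = 3.62 - 2.920·0.588235 = 1.902
Σt over all 6·7 pixels = 535343/6375 ≈ 83.9753725
V = pitch²·Σt = 1.85²·535343/6375 = 287.406

t(3,3)=1.902 V=287.406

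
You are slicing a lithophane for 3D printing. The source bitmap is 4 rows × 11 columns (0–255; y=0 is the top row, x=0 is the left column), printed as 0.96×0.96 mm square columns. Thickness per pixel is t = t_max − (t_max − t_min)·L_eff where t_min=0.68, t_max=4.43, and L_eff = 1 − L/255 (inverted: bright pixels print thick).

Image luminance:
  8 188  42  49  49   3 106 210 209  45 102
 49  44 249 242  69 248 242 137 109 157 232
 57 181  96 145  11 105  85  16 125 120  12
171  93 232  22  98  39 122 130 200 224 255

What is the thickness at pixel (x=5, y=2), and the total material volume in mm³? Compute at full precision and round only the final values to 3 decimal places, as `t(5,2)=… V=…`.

span = t_max - t_min = 4.43 - 0.68 = 3.750
L(5,2) = 105, L_eff = 1 - 105/255 = 0.588235 (inverted)
t(5,2) = 4.43 - 3.750·0.588235 = 2.224
Σt over all 4·11 pixels = 46016/425 ≈ 108.2729412
V = pitch²·Σt = 0.96²·46016/425 = 99.784

t(5,2)=2.224 V=99.784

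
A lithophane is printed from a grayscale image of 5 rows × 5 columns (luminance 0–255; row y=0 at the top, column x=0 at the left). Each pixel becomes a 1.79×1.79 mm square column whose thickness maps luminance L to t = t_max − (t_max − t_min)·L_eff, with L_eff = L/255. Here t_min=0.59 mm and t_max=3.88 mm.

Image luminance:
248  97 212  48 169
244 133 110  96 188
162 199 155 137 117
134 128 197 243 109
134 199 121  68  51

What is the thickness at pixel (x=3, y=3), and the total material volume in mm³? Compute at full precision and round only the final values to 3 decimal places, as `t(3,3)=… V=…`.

span = t_max - t_min = 3.88 - 0.59 = 3.290
L(3,3) = 243, L_eff = 243/255 = 0.952941
t(3,3) = 3.88 - 3.290·0.952941 = 0.745
Σt over all 5·5 pixels = 418843/8500 ≈ 49.2756471
V = pitch²·Σt = 1.79²·418843/8500 = 157.884

t(3,3)=0.745 V=157.884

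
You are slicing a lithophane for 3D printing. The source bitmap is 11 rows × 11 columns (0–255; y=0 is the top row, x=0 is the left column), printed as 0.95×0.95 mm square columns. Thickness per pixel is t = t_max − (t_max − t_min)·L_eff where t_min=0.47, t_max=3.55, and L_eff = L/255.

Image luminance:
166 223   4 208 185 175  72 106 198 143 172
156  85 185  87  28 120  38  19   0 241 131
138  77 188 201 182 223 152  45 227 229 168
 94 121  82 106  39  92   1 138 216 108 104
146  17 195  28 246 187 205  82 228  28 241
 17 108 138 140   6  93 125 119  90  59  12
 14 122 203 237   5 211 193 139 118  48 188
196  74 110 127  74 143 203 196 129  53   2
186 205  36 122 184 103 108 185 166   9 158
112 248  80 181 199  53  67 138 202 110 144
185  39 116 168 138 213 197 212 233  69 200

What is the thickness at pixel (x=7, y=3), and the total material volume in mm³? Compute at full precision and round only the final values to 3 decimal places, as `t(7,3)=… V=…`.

span = t_max - t_min = 3.55 - 0.47 = 3.080
L(7,3) = 138, L_eff = 138/255 = 0.541176
t(7,3) = 3.55 - 3.080·0.541176 = 1.883
Σt over all 11·11 pixels = 6107453/25500 ≈ 239.5079608
V = pitch²·Σt = 0.95²·6107453/25500 = 216.156

t(7,3)=1.883 V=216.156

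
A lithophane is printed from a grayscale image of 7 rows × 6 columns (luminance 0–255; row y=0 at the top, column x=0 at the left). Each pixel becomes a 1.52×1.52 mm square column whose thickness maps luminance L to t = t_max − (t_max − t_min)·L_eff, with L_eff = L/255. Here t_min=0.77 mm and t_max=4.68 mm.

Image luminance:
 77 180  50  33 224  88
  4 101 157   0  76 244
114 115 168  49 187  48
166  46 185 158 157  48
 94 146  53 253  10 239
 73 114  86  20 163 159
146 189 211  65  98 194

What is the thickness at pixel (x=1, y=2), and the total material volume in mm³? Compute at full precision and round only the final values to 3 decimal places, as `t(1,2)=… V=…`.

t(1,2)=2.917 V=277.427

span = t_max - t_min = 4.68 - 0.77 = 3.910
L(1,2) = 115, L_eff = 115/255 = 0.450980
t(1,2) = 4.68 - 3.910·0.450980 = 2.917
Σt over all 7·6 pixels = 45029/375 ≈ 120.0773333
V = pitch²·Σt = 1.52²·45029/375 = 277.427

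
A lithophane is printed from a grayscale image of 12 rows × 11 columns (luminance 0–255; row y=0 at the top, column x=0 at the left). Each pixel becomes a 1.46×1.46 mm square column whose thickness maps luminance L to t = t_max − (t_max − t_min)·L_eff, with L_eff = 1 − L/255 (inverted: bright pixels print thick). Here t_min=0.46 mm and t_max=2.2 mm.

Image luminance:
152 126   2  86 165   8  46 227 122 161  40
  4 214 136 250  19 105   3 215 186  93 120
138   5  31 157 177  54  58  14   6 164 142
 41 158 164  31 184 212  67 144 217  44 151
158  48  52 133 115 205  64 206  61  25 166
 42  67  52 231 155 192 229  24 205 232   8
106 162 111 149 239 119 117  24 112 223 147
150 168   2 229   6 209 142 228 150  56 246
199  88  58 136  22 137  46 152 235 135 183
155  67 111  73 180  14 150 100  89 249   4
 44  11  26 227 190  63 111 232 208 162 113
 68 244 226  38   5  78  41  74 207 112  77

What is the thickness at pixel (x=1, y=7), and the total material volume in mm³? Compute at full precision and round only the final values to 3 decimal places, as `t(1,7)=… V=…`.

t(1,7)=1.606 V=358.428

span = t_max - t_min = 2.2 - 0.46 = 1.740
L(1,7) = 168, L_eff = 1 - 168/255 = 0.341176 (inverted)
t(1,7) = 2.2 - 1.740·0.341176 = 1.606
Σt over all 12·11 pixels = 357318/2125 ≈ 168.1496471
V = pitch²·Σt = 1.46²·357318/2125 = 358.428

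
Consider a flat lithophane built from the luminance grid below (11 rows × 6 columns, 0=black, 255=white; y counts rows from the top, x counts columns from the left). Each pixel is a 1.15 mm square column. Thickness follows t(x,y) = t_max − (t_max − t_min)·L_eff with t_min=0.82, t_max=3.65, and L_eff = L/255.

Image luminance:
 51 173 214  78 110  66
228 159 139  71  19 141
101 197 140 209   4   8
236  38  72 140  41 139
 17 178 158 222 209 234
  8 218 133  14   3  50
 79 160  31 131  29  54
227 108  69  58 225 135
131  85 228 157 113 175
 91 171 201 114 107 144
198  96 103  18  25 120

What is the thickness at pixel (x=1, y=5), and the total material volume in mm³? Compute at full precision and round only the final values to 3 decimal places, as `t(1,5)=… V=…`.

span = t_max - t_min = 3.65 - 0.82 = 2.830
L(1,5) = 218, L_eff = 218/255 = 0.854902
t(1,5) = 3.65 - 2.830·0.854902 = 1.231
Σt over all 11·6 pixels = 3935267/25500 ≈ 154.3241961
V = pitch²·Σt = 1.15²·3935267/25500 = 204.094

t(1,5)=1.231 V=204.094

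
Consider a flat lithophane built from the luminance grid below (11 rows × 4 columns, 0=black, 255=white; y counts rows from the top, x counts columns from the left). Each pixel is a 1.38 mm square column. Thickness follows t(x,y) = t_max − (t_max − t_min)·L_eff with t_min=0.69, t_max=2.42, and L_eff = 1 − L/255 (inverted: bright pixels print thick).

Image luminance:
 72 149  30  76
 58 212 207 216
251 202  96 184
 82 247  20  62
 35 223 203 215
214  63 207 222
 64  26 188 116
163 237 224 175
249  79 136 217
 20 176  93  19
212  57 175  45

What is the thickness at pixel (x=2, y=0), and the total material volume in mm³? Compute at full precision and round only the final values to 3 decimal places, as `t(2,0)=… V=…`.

span = t_max - t_min = 2.42 - 0.69 = 1.730
L(2,0) = 30, L_eff = 1 - 30/255 = 0.882353 (inverted)
t(2,0) = 2.42 - 1.730·0.882353 = 0.894
Σt over all 11·4 pixels = 1849721/25500 ≈ 72.5380784
V = pitch²·Σt = 1.38²·1849721/25500 = 138.142

t(2,0)=0.894 V=138.142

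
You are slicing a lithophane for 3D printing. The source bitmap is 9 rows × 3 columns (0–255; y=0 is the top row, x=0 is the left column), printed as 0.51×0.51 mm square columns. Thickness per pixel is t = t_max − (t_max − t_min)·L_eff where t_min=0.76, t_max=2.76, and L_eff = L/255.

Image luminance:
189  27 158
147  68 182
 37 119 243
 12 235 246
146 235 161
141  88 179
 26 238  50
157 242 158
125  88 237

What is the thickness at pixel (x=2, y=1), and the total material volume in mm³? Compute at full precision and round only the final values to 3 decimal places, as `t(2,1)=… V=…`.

span = t_max - t_min = 2.76 - 0.76 = 2.000
L(2,1) = 182, L_eff = 182/255 = 0.713725
t(2,1) = 2.76 - 2.000·0.713725 = 1.333
Σt over all 9·3 pixels = 55673/1275 ≈ 43.6650980
V = pitch²·Σt = 0.51²·55673/1275 = 11.357

t(2,1)=1.333 V=11.357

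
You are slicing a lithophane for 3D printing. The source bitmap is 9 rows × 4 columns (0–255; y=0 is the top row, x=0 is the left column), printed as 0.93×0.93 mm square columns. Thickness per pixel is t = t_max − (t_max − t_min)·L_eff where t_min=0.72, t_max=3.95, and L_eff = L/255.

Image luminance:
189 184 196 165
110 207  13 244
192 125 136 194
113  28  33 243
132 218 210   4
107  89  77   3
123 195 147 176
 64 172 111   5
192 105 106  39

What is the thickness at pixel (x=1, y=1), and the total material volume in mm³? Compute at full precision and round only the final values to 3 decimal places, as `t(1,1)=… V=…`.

t(1,1)=1.328 V=72.079

span = t_max - t_min = 3.95 - 0.72 = 3.230
L(1,1) = 207, L_eff = 207/255 = 0.811765
t(1,1) = 3.95 - 3.230·0.811765 = 1.328
Σt over all 9·4 pixels = 83.338
V = pitch²·Σt = 0.93²·83.338 = 72.079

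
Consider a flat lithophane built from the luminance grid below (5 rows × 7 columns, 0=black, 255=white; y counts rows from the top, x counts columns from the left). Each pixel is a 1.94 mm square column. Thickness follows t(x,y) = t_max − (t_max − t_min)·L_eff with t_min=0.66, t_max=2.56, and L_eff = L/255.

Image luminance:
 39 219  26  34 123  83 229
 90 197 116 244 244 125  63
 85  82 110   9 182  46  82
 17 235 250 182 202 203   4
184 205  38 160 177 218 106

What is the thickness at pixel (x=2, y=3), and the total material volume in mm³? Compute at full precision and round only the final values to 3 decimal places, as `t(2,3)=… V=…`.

t(2,3)=0.697 V=207.971

span = t_max - t_min = 2.56 - 0.66 = 1.900
L(2,3) = 250, L_eff = 250/255 = 0.980392
t(2,3) = 2.56 - 1.900·0.980392 = 0.697
Σt over all 5·7 pixels = 140909/2550 ≈ 55.2584314
V = pitch²·Σt = 1.94²·140909/2550 = 207.971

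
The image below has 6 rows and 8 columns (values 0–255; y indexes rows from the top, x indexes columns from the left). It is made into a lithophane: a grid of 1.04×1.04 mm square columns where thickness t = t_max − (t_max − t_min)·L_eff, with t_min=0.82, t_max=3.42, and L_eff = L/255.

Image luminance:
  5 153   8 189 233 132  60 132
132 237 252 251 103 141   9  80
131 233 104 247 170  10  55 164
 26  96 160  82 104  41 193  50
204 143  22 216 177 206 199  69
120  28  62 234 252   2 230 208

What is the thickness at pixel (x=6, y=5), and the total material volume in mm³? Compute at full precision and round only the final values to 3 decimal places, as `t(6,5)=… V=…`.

t(6,5)=1.075 V=107.472

span = t_max - t_min = 3.42 - 0.82 = 2.600
L(6,5) = 230, L_eff = 230/255 = 0.901961
t(6,5) = 3.42 - 2.600·0.901961 = 1.075
Σt over all 6·8 pixels = 126689/1275 ≈ 99.3639216
V = pitch²·Σt = 1.04²·126689/1275 = 107.472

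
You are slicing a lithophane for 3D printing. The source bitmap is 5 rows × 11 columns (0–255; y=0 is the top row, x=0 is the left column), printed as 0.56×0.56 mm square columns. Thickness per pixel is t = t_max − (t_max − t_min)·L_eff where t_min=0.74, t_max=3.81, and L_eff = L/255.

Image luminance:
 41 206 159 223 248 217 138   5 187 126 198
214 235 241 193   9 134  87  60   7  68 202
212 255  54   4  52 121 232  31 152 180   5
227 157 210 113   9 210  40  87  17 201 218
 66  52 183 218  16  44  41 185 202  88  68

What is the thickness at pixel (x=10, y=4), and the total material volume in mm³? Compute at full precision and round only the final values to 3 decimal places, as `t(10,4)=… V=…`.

t(10,4)=2.991 V=38.728

span = t_max - t_min = 3.81 - 0.74 = 3.070
L(10,4) = 68, L_eff = 68/255 = 0.266667
t(10,4) = 3.81 - 3.070·0.266667 = 2.991
Σt over all 5·11 pixels = 3149089/25500 ≈ 123.4936863
V = pitch²·Σt = 0.56²·3149089/25500 = 38.728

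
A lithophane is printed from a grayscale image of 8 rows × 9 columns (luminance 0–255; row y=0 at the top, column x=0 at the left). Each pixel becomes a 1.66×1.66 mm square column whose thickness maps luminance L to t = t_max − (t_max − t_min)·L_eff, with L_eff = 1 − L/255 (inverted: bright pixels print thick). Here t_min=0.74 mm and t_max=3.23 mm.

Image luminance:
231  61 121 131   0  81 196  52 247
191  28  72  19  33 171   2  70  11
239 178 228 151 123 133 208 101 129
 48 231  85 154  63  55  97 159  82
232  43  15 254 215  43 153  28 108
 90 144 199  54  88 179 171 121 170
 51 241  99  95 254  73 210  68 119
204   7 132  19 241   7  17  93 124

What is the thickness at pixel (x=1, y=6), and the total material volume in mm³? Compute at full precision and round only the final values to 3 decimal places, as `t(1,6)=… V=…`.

span = t_max - t_min = 3.23 - 0.74 = 2.490
L(1,6) = 241, L_eff = 1 - 241/255 = 0.054902 (inverted)
t(1,6) = 3.23 - 2.490·0.054902 = 3.093
Σt over all 8·9 pixels = 580933/4250 ≈ 136.6901176
V = pitch²·Σt = 1.66²·580933/4250 = 376.663

t(1,6)=3.093 V=376.663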